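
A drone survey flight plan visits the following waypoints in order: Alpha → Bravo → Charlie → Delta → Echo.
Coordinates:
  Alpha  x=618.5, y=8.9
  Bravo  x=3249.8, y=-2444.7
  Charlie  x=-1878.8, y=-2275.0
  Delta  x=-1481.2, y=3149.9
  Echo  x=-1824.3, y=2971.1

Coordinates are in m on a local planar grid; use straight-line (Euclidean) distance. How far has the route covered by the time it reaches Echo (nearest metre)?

Leg distances:
Alpha→Bravo: 3597.8 m  (cumulative 3597.8 m)
Bravo→Charlie: 5131.4 m  (cumulative 8729.2 m)
Charlie→Delta: 5439.5 m  (cumulative 14168.6 m)
Delta→Echo: 386.9 m  (cumulative 14555.5 m)
Cumulative distance at Echo ≈ 14556 m.

14556 m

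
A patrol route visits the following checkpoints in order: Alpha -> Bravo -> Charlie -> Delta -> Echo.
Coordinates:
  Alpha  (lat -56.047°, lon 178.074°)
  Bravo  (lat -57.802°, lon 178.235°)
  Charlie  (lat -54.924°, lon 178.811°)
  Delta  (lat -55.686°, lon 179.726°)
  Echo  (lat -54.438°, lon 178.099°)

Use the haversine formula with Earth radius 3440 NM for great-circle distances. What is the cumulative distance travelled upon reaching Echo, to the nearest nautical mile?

428 NM

Leg distances:
Alpha→Bravo: 105.5 NM  (cumulative 105.5 NM)
Bravo→Charlie: 173.9 NM  (cumulative 279.4 NM)
Charlie→Delta: 55.4 NM  (cumulative 334.8 NM)
Delta→Echo: 93.5 NM  (cumulative 428.3 NM)
Cumulative distance at Echo ≈ 428 NM.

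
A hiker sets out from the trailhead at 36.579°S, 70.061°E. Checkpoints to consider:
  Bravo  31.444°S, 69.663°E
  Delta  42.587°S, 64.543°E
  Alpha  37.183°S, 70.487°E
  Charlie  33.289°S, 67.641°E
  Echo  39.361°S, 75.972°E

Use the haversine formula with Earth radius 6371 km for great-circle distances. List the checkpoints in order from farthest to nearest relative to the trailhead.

Distances from the trailhead:
Delta 42.587°S, 64.543°E: 818.1 km
Echo 39.361°S, 75.972°E: 603.3 km
Bravo 31.444°S, 69.663°E: 572.2 km
Charlie 33.289°S, 67.641°E: 427.2 km
Alpha 37.183°S, 70.487°E: 77.1 km

Delta, Echo, Bravo, Charlie, Alpha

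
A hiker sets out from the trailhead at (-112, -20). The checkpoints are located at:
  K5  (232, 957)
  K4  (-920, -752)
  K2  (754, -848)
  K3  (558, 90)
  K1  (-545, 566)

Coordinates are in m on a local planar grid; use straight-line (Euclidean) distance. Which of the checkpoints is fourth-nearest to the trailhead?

K4

Distance to each, sorted:
K3: 679.0 m
K1: 728.6 m
K5: 1035.8 m
K4: 1090.3 m
K2: 1198.1 m
The fourth-nearest is K4 at 1090.3 m.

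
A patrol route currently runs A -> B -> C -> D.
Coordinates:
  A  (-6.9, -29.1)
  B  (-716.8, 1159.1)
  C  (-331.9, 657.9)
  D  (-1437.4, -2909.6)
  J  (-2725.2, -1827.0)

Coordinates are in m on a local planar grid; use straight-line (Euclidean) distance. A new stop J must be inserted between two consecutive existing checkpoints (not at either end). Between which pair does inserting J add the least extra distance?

Added distance for inserting J between each consecutive pair:
A–B: 5473.6 m
B–C: 6416.8 m
C–D: 1397.5 m
Smallest added distance is 1397.5 m, inserting between C and D.

between C and D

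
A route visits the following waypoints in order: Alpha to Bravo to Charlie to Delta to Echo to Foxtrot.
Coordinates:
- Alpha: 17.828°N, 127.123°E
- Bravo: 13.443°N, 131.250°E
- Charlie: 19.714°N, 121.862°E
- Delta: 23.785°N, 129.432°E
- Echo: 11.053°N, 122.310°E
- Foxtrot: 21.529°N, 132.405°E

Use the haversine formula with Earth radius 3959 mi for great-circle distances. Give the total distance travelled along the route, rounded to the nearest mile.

Leg distances:
Alpha→Bravo: 408.9 mi  (cumulative 408.9 mi)
Bravo→Charlie: 757.5 mi  (cumulative 1166.3 mi)
Charlie→Delta: 561.2 mi  (cumulative 1727.5 mi)
Delta→Echo: 996.6 mi  (cumulative 2724.1 mi)
Echo→Foxtrot: 985.2 mi  (cumulative 3709.3 mi)
Total route length ≈ 3709 mi.

3709 mi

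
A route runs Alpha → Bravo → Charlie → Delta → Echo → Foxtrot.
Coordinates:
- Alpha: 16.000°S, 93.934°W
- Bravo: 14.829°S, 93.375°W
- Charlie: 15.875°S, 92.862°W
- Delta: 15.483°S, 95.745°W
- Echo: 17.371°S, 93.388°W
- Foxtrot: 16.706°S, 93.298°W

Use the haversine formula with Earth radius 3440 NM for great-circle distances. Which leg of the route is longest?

Delta–Echo

Leg distances:
Alpha→Bravo: 77.4 NM
Bravo→Charlie: 69.5 NM
Charlie→Delta: 168.3 NM
Delta→Echo: 176.8 NM
Echo→Foxtrot: 40.3 NM
The longest leg is Delta–Echo at 176.8 NM.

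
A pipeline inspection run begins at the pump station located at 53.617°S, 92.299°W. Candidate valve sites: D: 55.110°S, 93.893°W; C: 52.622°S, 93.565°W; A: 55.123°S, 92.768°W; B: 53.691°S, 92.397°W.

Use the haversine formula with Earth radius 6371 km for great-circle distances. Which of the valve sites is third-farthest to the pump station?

C

Distance to each, sorted:
D: 195.5 km
A: 170.2 km
C: 139.2 km
B: 10.5 km
The third-farthest is C at 139.2 km.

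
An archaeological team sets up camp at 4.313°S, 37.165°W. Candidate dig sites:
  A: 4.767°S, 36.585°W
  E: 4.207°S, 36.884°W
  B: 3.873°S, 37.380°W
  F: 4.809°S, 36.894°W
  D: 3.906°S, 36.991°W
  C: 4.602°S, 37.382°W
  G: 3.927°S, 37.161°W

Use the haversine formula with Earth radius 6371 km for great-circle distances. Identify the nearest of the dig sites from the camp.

E

Distances from the camp (4.313°S, 37.165°W):
E: 33.3 km
C: 40.1 km
G: 42.9 km
D: 49.2 km
B: 54.4 km
F: 62.8 km
A: 81.7 km
The nearest is E at 33.3 km.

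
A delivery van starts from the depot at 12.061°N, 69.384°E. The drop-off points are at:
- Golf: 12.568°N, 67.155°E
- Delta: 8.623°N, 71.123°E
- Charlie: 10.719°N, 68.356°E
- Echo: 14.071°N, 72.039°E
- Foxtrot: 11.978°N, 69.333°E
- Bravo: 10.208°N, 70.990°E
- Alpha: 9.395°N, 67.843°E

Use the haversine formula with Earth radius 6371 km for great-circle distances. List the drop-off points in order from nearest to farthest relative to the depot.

Foxtrot, Charlie, Golf, Bravo, Alpha, Echo, Delta

Computing each great-circle distance from 12.061°N, 69.384°E:
Foxtrot 11.978°N, 69.333°E: 10.8 km
Charlie 10.719°N, 68.356°E: 186.6 km
Golf 12.568°N, 67.155°E: 248.6 km
Bravo 10.208°N, 70.990°E: 270.5 km
Alpha 9.395°N, 67.843°E: 340.9 km
Echo 14.071°N, 72.039°E: 364.2 km
Delta 8.623°N, 71.123°E: 427.0 km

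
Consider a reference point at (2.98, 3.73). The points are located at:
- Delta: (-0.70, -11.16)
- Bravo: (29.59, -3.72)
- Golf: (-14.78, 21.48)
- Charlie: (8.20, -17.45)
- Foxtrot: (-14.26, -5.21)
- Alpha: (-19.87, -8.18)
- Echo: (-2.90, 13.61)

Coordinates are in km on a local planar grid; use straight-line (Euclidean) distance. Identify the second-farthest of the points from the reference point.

Distance to each, sorted:
Bravo: 27.6 km
Alpha: 25.8 km
Golf: 25.1 km
Charlie: 21.8 km
Foxtrot: 19.4 km
Delta: 15.3 km
Echo: 11.5 km
The second-farthest is Alpha at 25.8 km.

Alpha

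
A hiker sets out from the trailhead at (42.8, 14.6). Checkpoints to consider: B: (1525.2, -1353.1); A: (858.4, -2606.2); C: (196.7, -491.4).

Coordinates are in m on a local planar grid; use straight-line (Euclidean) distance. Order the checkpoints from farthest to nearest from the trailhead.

Distance from the trailhead at (42.8, 14.6) to each:
A (858.4, -2606.2): 2744.8 m
B (1525.2, -1353.1): 2017.0 m
C (196.7, -491.4): 528.9 m

A, B, C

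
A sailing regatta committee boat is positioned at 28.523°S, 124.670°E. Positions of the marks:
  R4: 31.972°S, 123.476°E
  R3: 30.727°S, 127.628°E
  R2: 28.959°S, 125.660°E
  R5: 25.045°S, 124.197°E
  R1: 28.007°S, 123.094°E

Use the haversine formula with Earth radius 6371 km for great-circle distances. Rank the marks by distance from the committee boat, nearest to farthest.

R2, R1, R3, R5, R4

Distance from the committee boat at 28.523°S, 124.670°E to each:
R2 28.959°S, 125.660°E: 108.0 km
R1 28.007°S, 123.094°E: 164.7 km
R3 30.727°S, 127.628°E: 376.5 km
R5 25.045°S, 124.197°E: 389.6 km
R4 31.972°S, 123.476°E: 400.3 km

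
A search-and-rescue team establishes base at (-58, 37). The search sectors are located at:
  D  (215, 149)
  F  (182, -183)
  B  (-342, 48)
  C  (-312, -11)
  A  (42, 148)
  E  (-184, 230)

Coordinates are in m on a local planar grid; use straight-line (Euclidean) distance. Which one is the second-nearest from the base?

Distances from the base ((-58, 37)):
A: 149.4 m
E: 230.5 m
C: 258.5 m
B: 284.2 m
D: 295.1 m
F: 325.6 m
The second-nearest is E at 230.5 m.

E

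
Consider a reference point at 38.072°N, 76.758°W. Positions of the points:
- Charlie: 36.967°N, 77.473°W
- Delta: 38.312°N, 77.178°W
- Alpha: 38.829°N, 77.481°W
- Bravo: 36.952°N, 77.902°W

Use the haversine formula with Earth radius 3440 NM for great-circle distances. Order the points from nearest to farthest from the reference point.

Distance from the reference point at 38.072°N, 76.758°W to each:
Delta 38.312°N, 77.178°W: 24.5 NM
Alpha 38.829°N, 77.481°W: 56.8 NM
Charlie 36.967°N, 77.473°W: 74.6 NM
Bravo 36.952°N, 77.902°W: 86.5 NM

Delta, Alpha, Charlie, Bravo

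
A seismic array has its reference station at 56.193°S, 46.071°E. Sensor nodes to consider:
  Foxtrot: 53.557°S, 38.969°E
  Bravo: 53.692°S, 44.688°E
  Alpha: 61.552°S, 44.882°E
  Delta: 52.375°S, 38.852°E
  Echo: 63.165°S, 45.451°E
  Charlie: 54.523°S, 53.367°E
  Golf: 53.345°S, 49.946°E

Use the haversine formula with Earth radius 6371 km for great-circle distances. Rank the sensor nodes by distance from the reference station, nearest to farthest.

Bravo, Golf, Charlie, Foxtrot, Alpha, Delta, Echo

Computing each great-circle distance from 56.193°S, 46.071°E:
Bravo 53.692°S, 44.688°E: 291.8 km
Golf 53.345°S, 49.946°E: 402.5 km
Charlie 54.523°S, 53.367°E: 496.8 km
Foxtrot 53.557°S, 38.969°E: 540.3 km
Alpha 61.552°S, 44.882°E: 599.8 km
Delta 52.375°S, 38.852°E: 631.7 km
Echo 63.165°S, 45.451°E: 776.0 km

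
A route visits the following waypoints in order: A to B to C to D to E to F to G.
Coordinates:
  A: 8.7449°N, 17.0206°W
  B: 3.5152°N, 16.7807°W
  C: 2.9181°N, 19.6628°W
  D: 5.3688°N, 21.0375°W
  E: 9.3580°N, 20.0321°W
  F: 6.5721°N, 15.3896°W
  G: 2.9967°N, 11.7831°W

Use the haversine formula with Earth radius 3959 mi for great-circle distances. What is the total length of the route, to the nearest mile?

1765 mi

Leg distances:
A→B: 361.7 mi  (cumulative 361.7 mi)
B→C: 203.1 mi  (cumulative 564.8 mi)
C→D: 194.0 mi  (cumulative 758.8 mi)
D→E: 284.1 mi  (cumulative 1043.0 mi)
E→F: 371.4 mi  (cumulative 1414.4 mi)
F→G: 350.3 mi  (cumulative 1764.6 mi)
Total route length ≈ 1765 mi.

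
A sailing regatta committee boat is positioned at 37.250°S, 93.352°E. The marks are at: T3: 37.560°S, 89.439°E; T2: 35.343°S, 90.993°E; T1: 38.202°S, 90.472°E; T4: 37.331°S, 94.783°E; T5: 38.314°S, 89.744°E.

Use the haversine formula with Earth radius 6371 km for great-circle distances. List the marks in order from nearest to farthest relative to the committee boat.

Computing each great-circle distance from 37.250°S, 93.352°E:
T4 37.331°S, 94.783°E: 126.9 km
T1 38.202°S, 90.472°E: 274.5 km
T2 35.343°S, 90.993°E: 299.4 km
T5 38.314°S, 89.744°E: 338.4 km
T3 37.560°S, 89.439°E: 347.3 km

T4, T1, T2, T5, T3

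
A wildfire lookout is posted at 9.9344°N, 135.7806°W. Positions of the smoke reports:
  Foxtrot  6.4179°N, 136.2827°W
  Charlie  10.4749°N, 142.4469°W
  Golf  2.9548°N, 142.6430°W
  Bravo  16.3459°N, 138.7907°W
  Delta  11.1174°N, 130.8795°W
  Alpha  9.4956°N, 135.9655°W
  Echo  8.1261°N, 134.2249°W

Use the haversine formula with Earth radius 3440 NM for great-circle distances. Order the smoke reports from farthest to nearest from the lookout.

Golf, Bravo, Charlie, Delta, Foxtrot, Echo, Alpha

Distances from the lookout:
Golf 2.9548°N, 142.6430°W: 585.7 NM
Bravo 16.3459°N, 138.7907°W: 423.2 NM
Charlie 10.4749°N, 142.4469°W: 395.2 NM
Delta 11.1174°N, 130.8795°W: 297.9 NM
Foxtrot 6.4179°N, 136.2827°W: 213.2 NM
Echo 8.1261°N, 134.2249°W: 142.5 NM
Alpha 9.4956°N, 135.9655°W: 28.5 NM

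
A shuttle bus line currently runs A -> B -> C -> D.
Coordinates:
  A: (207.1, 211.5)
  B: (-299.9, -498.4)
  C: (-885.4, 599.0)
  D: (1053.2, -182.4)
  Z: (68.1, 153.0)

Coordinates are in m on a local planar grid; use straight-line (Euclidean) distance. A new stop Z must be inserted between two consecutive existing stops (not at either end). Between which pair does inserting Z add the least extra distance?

Added distance for inserting Z between each consecutive pair:
A–B: 26.6 m
B–C: 557.0 m
C–D: 3.1 m
Smallest added distance is 3.1 m, inserting between C and D.

between C and D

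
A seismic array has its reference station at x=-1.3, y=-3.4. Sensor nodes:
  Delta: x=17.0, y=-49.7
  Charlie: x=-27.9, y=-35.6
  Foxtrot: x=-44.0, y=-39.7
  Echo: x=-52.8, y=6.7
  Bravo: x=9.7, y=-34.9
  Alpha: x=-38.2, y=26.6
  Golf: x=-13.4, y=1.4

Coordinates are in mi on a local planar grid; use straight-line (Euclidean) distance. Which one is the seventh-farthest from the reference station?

Distances from the reference station (x=-1.3, y=-3.4):
Foxtrot: 56.0 mi
Echo: 52.5 mi
Delta: 49.8 mi
Alpha: 47.6 mi
Charlie: 41.8 mi
Bravo: 33.4 mi
Golf: 13.0 mi
The seventh-farthest is Golf at 13.0 mi.

Golf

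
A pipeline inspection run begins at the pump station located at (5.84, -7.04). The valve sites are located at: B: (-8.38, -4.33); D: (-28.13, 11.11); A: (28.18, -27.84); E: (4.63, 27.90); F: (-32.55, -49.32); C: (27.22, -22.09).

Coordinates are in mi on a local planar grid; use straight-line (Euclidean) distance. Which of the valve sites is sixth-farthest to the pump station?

Distances from the pump station ((5.84, -7.04)):
F: 57.1 mi
D: 38.5 mi
E: 35.0 mi
A: 30.5 mi
C: 26.1 mi
B: 14.5 mi
The sixth-farthest is B at 14.5 mi.

B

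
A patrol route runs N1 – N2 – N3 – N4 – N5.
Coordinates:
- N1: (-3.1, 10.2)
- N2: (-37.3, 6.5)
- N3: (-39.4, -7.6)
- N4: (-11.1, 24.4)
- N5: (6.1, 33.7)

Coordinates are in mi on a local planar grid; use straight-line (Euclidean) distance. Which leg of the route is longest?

N3–N4

Leg distances:
N1→N2: 34.4 mi
N2→N3: 14.3 mi
N3→N4: 42.7 mi
N4→N5: 19.6 mi
The longest leg is N3–N4 at 42.7 mi.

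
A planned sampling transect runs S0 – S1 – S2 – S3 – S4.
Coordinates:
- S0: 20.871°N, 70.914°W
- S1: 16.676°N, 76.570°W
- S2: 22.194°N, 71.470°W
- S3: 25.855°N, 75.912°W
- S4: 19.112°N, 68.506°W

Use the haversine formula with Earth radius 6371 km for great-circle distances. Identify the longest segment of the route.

Leg distances:
S0→S1: 756.3 km
S1→S2: 813.7 km
S2→S3: 607.6 km
S3→S4: 1067.7 km
The longest leg is S3–S4 at 1067.7 km.

S3–S4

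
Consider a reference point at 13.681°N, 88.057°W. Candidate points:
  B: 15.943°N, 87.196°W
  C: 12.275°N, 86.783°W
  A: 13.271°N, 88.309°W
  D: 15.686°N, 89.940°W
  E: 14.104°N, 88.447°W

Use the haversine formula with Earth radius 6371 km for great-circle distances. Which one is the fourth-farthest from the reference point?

E

Distances from the reference point (13.681°N, 88.057°W):
D: 301.2 km
B: 268.0 km
C: 208.6 km
E: 63.1 km
A: 53.1 km
The fourth-farthest is E at 63.1 km.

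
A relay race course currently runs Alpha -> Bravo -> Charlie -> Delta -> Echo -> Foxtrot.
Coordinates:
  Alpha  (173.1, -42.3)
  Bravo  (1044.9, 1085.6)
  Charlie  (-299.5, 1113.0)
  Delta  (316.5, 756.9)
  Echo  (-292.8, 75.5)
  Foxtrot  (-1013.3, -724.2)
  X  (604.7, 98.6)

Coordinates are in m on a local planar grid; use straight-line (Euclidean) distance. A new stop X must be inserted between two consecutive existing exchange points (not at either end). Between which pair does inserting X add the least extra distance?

Added distance for inserting X between each consecutive pair:
Alpha–Bravo: 109.2 m
Bravo–Charlie: 1094.9 m
Charlie–Delta: 1366.0 m
Delta–Echo: 702.3 m
Echo–Foxtrot: 1636.6 m
Smallest added distance is 109.2 m, inserting between Alpha and Bravo.

between Alpha and Bravo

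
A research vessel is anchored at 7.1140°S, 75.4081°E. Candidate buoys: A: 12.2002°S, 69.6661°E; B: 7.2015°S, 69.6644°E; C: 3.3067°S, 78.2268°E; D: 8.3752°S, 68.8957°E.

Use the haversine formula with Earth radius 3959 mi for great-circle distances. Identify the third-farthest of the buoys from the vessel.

Distance to each, sorted:
A: 525.7 mi
D: 454.3 mi
B: 393.8 mi
C: 326.8 mi
The third-farthest is B at 393.8 mi.

B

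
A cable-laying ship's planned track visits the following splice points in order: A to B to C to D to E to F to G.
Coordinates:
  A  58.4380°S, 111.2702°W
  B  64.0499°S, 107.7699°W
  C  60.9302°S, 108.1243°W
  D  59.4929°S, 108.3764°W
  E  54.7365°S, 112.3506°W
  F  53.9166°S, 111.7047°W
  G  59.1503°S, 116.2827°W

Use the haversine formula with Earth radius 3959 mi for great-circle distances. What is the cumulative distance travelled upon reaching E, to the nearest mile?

1081 mi

Leg distances:
A→B: 404.7 mi  (cumulative 404.7 mi)
B→C: 215.9 mi  (cumulative 620.6 mi)
C→D: 99.7 mi  (cumulative 720.2 mi)
D→E: 360.7 mi  (cumulative 1081.0 mi)
Cumulative distance at E ≈ 1081 mi.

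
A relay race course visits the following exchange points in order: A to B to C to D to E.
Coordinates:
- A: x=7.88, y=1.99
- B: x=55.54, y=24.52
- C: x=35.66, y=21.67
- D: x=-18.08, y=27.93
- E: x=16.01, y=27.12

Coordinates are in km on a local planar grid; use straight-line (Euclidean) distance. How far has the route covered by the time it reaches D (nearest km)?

Leg distances:
A→B: 52.7 km  (cumulative 52.7 km)
B→C: 20.1 km  (cumulative 72.8 km)
C→D: 54.1 km  (cumulative 126.9 km)
Cumulative distance at D ≈ 127 km.

127 km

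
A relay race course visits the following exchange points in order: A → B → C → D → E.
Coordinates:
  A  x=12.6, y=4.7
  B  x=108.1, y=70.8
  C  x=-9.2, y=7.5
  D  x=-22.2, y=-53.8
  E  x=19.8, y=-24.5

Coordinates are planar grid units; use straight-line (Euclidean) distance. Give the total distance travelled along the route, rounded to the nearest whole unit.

Leg distances:
A→B: 116.1  (cumulative 116.1)
B→C: 133.3  (cumulative 249.4)
C→D: 62.7  (cumulative 312.1)
D→E: 51.2  (cumulative 363.3)
Total route length ≈ 363.

363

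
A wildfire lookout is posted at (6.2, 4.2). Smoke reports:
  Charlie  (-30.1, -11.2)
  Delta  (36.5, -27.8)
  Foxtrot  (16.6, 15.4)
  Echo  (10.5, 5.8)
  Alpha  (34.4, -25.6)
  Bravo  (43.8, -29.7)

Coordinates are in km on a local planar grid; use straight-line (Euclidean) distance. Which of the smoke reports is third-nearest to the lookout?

Distance to each, sorted:
Echo: 4.6 km
Foxtrot: 15.3 km
Charlie: 39.4 km
Alpha: 41.0 km
Delta: 44.1 km
Bravo: 50.6 km
The third-nearest is Charlie at 39.4 km.

Charlie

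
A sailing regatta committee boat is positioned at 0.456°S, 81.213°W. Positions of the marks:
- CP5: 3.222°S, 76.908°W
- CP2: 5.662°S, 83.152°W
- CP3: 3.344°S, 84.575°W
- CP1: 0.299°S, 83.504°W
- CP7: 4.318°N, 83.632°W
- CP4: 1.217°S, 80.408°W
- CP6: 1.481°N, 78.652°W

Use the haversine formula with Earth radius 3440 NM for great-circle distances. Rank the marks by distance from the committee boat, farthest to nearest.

Computing each great-circle distance from 0.456°S, 81.213°W:
CP2 5.662°S, 83.152°W: 333.5 NM
CP7 4.318°N, 83.632°W: 321.3 NM
CP5 3.222°S, 76.908°W: 307.1 NM
CP3 3.344°S, 84.575°W: 266.0 NM
CP6 1.481°N, 78.652°W: 192.8 NM
CP1 0.299°S, 83.504°W: 137.9 NM
CP4 1.217°S, 80.408°W: 66.5 NM

CP2, CP7, CP5, CP3, CP6, CP1, CP4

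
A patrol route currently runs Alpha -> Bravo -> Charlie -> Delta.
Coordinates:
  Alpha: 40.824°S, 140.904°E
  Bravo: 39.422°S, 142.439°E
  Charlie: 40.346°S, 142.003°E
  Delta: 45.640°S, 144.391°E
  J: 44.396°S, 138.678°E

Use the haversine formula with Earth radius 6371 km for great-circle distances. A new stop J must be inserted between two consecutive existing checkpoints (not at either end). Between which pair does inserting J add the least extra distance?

between Charlie and Delta

Added distance for inserting J between each consecutive pair:
Alpha–Bravo: 868.1 km
Bravo–Charlie: 1051.8 km
Charlie–Delta: 376.5 km
Smallest added distance is 376.5 km, inserting between Charlie and Delta.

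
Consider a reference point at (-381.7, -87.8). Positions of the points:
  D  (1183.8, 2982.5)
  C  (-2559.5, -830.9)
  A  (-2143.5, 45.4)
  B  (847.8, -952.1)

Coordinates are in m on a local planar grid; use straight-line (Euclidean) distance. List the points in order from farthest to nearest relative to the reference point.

Computing each straight-line distance from (-381.7, -87.8):
D (1183.8, 2982.5): 3446.4 m
C (-2559.5, -830.9): 2301.1 m
A (-2143.5, 45.4): 1766.8 m
B (847.8, -952.1): 1502.9 m

D, C, A, B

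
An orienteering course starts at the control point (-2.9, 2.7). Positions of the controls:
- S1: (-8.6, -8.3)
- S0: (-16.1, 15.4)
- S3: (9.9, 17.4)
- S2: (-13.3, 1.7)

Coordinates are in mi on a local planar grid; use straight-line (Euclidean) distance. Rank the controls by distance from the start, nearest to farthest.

S2, S1, S0, S3

Computing each straight-line distance from (-2.9, 2.7):
S2 (-13.3, 1.7): 10.4 mi
S1 (-8.6, -8.3): 12.4 mi
S0 (-16.1, 15.4): 18.3 mi
S3 (9.9, 17.4): 19.5 mi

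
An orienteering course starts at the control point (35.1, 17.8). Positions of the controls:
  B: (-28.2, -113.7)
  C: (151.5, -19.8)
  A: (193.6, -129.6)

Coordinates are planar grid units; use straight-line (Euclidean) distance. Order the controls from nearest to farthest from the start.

C, B, A

Computing each straight-line distance from (35.1, 17.8):
C (151.5, -19.8): 122.3
B (-28.2, -113.7): 145.9
A (193.6, -129.6): 216.4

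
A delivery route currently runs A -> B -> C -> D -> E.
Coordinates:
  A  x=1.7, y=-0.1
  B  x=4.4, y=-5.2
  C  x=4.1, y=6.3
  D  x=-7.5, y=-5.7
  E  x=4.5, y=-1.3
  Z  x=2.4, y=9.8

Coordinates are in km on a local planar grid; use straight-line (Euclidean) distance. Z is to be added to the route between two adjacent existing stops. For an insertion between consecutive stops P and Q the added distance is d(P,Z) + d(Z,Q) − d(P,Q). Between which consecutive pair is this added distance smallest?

between C and D

Added distance for inserting Z between each consecutive pair:
A–B: 19.3 km
B–C: 7.5 km
C–D: 5.6 km
D–E: 16.9 km
Smallest added distance is 5.6 km, inserting between C and D.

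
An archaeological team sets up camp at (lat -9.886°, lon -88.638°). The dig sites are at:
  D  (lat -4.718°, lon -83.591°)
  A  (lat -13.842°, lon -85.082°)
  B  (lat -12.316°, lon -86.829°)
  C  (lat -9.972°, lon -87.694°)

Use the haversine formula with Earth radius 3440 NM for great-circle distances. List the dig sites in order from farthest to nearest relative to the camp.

D, A, B, C

Distance from the camp at (lat -9.886°, lon -88.638°) to each:
D (lat -4.718°, lon -83.591°): 431.9 NM
A (lat -13.842°, lon -85.082°): 316.3 NM
B (lat -12.316°, lon -86.829°): 180.7 NM
C (lat -9.972°, lon -87.694°): 56.1 NM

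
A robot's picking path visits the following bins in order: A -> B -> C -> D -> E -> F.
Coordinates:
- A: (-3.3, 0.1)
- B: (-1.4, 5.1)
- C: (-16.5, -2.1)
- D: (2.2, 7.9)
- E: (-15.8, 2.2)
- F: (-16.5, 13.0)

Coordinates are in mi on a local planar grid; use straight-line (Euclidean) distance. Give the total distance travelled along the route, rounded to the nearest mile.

Leg distances:
A→B: 5.3 mi  (cumulative 5.3 mi)
B→C: 16.7 mi  (cumulative 22.1 mi)
C→D: 21.2 mi  (cumulative 43.3 mi)
D→E: 18.9 mi  (cumulative 62.2 mi)
E→F: 10.8 mi  (cumulative 73.0 mi)
Total route length ≈ 73 mi.

73 mi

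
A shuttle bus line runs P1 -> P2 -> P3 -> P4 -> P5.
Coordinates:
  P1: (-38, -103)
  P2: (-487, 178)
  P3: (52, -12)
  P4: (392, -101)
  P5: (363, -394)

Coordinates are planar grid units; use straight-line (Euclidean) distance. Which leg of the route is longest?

Leg distances:
P1→P2: 529.7
P2→P3: 571.5
P3→P4: 351.5
P4→P5: 294.4
The longest leg is P2–P3 at 571.5.

P2–P3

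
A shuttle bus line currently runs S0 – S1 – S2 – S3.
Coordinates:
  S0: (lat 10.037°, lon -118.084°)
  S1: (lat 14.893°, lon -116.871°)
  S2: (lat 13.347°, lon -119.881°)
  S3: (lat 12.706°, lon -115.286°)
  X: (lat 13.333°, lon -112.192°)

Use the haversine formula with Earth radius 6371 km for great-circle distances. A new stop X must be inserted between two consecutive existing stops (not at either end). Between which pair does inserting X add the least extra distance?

Added distance for inserting X between each consecutive pair:
S0–S1: 716.5 km
S1–S2: 998.1 km
S2–S3: 671.4 km
Smallest added distance is 671.4 km, inserting between S2 and S3.

between S2 and S3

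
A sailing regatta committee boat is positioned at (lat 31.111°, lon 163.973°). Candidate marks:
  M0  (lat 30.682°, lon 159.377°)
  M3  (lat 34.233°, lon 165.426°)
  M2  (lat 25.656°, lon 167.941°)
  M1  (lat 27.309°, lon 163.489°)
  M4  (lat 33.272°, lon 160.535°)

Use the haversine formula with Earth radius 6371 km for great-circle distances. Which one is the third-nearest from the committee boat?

M1

Distances from the committee boat ((lat 31.111°, lon 163.973°)):
M3: 372.8 km
M4: 403.0 km
M1: 425.4 km
M0: 441.1 km
M2: 720.0 km
The third-nearest is M1 at 425.4 km.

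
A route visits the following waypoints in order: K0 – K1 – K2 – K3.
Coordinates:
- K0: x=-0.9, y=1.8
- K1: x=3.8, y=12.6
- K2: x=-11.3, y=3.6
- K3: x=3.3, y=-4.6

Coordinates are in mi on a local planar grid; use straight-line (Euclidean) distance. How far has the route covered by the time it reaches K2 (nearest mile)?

Leg distances:
K0→K1: 11.8 mi  (cumulative 11.8 mi)
K1→K2: 17.6 mi  (cumulative 29.4 mi)
Cumulative distance at K2 ≈ 29 mi.

29 mi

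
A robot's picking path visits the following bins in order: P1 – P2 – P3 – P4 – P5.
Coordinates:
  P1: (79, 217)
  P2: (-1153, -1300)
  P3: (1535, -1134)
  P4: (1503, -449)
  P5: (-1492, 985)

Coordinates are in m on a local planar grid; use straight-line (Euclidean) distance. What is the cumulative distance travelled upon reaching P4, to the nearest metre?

Leg distances:
P1→P2: 1954.3 m  (cumulative 1954.3 m)
P2→P3: 2693.1 m  (cumulative 4647.4 m)
P3→P4: 685.7 m  (cumulative 5333.1 m)
Cumulative distance at P4 ≈ 5333 m.

5333 m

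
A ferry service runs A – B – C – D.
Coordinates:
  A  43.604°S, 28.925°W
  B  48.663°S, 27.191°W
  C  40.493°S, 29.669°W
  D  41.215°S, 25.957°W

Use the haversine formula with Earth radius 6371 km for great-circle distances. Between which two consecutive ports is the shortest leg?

C–D

Leg distances:
A→B: 578.1 km
B→C: 929.3 km
C→D: 322.3 km
The shortest leg is C–D at 322.3 km.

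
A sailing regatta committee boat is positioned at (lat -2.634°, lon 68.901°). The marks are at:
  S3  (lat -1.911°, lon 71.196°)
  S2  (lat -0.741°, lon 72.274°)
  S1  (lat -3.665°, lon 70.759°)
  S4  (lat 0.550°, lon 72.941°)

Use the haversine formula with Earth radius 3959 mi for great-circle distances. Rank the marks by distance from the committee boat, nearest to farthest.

S1, S3, S2, S4

Distances from the committee boat:
S1 (lat -3.665°, lon 70.759°): 146.7 mi
S3 (lat -1.911°, lon 71.196°): 166.1 mi
S2 (lat -0.741°, lon 72.274°): 267.2 mi
S4 (lat 0.550°, lon 72.941°): 355.4 mi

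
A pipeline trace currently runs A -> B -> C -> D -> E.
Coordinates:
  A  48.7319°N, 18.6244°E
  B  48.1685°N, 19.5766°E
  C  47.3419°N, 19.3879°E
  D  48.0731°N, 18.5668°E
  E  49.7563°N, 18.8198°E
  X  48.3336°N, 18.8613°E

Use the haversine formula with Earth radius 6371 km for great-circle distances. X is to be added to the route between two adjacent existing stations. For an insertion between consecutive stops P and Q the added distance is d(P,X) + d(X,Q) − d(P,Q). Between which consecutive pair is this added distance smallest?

Added distance for inserting X between each consecutive pair:
A–B: 9.5 km
B–C: 80.1 km
C–D: 51.4 km
D–E: 6.4 km
Smallest added distance is 6.4 km, inserting between D and E.

between D and E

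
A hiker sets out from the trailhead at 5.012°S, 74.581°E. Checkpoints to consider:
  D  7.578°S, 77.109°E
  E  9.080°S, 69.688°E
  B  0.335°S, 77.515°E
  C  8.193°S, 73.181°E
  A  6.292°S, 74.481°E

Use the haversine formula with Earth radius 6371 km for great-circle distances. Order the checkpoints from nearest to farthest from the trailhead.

Distance from the trailhead at 5.012°S, 74.581°E to each:
A 6.292°S, 74.481°E: 142.8 km
C 8.193°S, 73.181°E: 386.0 km
D 7.578°S, 77.109°E: 399.3 km
B 0.335°S, 77.515°E: 613.7 km
E 9.080°S, 69.688°E: 704.3 km

A, C, D, B, E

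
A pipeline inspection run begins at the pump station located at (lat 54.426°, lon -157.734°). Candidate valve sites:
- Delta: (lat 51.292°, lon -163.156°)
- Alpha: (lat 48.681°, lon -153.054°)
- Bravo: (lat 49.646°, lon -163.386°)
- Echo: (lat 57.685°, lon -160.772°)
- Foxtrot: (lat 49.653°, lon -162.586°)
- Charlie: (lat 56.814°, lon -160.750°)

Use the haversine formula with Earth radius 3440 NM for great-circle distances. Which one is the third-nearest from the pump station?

Distance to each, sorted:
Charlie: 176.1 NM
Echo: 220.5 NM
Delta: 272.0 NM
Foxtrot: 337.8 NM
Bravo: 354.6 NM
Alpha: 386.4 NM
The third-nearest is Delta at 272.0 NM.

Delta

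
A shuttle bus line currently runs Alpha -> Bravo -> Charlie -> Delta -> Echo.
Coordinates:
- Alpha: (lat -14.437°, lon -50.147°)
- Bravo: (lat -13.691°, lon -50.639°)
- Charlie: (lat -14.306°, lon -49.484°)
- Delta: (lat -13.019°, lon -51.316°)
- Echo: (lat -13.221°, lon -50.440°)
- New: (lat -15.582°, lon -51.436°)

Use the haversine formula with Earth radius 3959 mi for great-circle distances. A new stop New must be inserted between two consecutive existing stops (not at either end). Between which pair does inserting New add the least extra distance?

between Charlie and Delta

Added distance for inserting New between each consecutive pair:
Alpha–Bravo: 196.8 mi
Bravo–Charlie: 210.1 mi
Charlie–Delta: 182.8 mi
Delta–Echo: 292.9 mi
Smallest added distance is 182.8 mi, inserting between Charlie and Delta.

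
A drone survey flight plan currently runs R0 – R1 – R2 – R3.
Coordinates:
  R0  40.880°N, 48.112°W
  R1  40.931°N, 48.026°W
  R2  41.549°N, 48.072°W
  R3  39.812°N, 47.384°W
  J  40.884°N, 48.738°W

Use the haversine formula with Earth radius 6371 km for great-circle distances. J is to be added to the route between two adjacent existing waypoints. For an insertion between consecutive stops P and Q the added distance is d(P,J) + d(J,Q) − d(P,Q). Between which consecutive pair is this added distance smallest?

between R2 and R3

Added distance for inserting J between each consecutive pair:
R0–R1: 103.5 km
R1–R2: 83.8 km
R2–R3: 56.4 km
Smallest added distance is 56.4 km, inserting between R2 and R3.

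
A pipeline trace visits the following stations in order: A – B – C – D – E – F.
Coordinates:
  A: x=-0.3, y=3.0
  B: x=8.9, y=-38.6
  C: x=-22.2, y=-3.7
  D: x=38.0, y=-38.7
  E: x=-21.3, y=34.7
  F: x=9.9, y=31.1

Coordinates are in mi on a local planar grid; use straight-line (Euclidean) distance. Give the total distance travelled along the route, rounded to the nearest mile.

Leg distances:
A→B: 42.6 mi  (cumulative 42.6 mi)
B→C: 46.7 mi  (cumulative 89.4 mi)
C→D: 69.6 mi  (cumulative 159.0 mi)
D→E: 94.4 mi  (cumulative 253.3 mi)
E→F: 31.4 mi  (cumulative 284.8 mi)
Total route length ≈ 285 mi.

285 mi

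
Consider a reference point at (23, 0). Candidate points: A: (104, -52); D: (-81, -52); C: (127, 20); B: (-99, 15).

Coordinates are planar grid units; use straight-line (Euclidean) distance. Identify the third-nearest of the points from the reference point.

Distance to each, sorted:
A: 96.3
C: 105.9
D: 116.3
B: 122.9
The third-nearest is D at 116.3.

D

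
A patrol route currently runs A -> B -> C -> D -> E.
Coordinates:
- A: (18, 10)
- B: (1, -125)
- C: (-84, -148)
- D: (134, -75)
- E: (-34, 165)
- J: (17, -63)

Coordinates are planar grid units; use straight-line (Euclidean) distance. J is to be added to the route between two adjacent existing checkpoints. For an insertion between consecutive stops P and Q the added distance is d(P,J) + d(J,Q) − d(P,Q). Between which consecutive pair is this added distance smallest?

Added distance for inserting J between each consecutive pair:
A–B: 1.0
B–C: 108.0
C–D: 19.7
D–E: 58.3
Smallest added distance is 1.0, inserting between A and B.

between A and B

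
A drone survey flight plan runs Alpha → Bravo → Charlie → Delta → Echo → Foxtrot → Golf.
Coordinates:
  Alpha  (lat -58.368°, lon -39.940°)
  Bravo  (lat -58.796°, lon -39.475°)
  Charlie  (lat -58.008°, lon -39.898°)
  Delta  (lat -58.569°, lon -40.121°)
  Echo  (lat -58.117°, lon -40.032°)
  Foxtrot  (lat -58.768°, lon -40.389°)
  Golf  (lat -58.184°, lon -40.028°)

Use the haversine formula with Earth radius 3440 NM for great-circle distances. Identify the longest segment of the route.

Leg distances:
Alpha→Bravo: 29.5 NM
Bravo→Charlie: 49.1 NM
Charlie→Delta: 34.4 NM
Delta→Echo: 27.3 NM
Echo→Foxtrot: 40.7 NM
Foxtrot→Golf: 36.8 NM
The longest leg is Bravo–Charlie at 49.1 NM.

Bravo–Charlie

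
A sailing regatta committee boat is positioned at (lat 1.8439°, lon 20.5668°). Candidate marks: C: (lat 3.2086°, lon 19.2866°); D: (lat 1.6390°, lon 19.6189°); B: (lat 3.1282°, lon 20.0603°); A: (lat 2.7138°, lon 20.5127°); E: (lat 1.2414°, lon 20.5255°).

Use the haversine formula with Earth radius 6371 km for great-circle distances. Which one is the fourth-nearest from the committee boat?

Distances from the committee boat ((lat 1.8439°, lon 20.5668°)):
E: 67.2 km
A: 96.9 km
D: 107.8 km
B: 153.5 km
C: 208.0 km
The fourth-nearest is B at 153.5 km.

B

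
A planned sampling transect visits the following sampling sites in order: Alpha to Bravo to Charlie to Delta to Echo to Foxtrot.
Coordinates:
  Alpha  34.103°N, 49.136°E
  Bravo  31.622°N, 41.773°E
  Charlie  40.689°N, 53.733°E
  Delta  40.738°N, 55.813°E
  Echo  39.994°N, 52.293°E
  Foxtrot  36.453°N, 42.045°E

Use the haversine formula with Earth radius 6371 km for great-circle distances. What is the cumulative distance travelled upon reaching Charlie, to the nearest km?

2211 km

Leg distances:
Alpha→Bravo: 740.7 km  (cumulative 740.7 km)
Bravo→Charlie: 1470.3 km  (cumulative 2211.0 km)
Cumulative distance at Charlie ≈ 2211 km.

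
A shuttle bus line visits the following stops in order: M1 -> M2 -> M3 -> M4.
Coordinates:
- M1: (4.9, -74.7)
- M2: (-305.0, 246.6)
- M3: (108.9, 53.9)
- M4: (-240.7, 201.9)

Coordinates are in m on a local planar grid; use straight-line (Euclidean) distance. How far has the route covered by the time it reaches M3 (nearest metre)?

Leg distances:
M1→M2: 446.4 m  (cumulative 446.4 m)
M2→M3: 456.6 m  (cumulative 903.0 m)
Cumulative distance at M3 ≈ 903 m.

903 m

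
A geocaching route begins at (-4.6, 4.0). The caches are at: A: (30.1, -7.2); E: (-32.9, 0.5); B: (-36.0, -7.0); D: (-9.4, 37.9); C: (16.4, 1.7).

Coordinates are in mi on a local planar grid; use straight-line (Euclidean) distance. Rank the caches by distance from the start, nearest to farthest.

C, E, B, D, A

Distance from the start at (-4.6, 4.0) to each:
C (16.4, 1.7): 21.1 mi
E (-32.9, 0.5): 28.5 mi
B (-36.0, -7.0): 33.3 mi
D (-9.4, 37.9): 34.2 mi
A (30.1, -7.2): 36.5 mi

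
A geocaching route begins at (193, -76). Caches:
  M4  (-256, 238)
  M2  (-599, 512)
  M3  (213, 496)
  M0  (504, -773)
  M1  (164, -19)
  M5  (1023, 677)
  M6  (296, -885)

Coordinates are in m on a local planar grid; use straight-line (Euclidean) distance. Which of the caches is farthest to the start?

Distances from the start ((193, -76)):
M5: 1120.7 m
M2: 986.4 m
M6: 815.5 m
M0: 763.2 m
M3: 572.3 m
M4: 547.9 m
M1: 64.0 m
The farthest is M5 at 1120.7 m.

M5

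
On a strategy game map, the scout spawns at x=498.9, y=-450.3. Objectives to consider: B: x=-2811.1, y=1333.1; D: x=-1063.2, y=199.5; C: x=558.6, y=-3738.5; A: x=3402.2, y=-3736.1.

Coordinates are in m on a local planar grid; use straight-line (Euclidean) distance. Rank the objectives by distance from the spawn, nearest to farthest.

Distances from the spawn:
D x=-1063.2, y=199.5: 1691.9 m
C x=558.6, y=-3738.5: 3288.7 m
B x=-2811.1, y=1333.1: 3759.9 m
A x=3402.2, y=-3736.1: 4384.7 m

D, C, B, A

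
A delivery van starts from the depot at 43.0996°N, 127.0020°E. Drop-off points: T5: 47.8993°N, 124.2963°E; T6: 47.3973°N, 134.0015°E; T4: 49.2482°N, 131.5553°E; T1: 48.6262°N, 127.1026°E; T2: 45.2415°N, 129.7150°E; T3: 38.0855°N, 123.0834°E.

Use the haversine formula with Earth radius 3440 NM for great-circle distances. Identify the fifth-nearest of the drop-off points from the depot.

Distances from the depot (43.0996°N, 127.0020°E):
T2: 173.7 NM
T5: 309.8 NM
T1: 331.8 NM
T3: 350.0 NM
T6: 392.3 NM
T4: 414.7 NM
The fifth-nearest is T6 at 392.3 NM.

T6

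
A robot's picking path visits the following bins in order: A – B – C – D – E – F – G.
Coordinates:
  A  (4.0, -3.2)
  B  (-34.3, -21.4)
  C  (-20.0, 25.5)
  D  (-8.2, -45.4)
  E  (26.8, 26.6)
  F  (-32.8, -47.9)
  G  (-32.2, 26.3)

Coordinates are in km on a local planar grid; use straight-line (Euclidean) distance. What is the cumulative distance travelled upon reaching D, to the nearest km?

Leg distances:
A→B: 42.4 km  (cumulative 42.4 km)
B→C: 49.0 km  (cumulative 91.4 km)
C→D: 71.9 km  (cumulative 163.3 km)
Cumulative distance at D ≈ 163 km.

163 km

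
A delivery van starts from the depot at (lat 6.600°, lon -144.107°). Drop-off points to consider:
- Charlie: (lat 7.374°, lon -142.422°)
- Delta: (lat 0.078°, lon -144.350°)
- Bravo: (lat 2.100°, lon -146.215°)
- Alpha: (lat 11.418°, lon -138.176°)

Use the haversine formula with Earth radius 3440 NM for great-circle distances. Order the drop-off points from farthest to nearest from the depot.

Computing each great-circle distance from (lat 6.600°, lon -144.107°):
Alpha (lat 11.418°, lon -138.176°): 455.3 NM
Delta (lat 0.078°, lon -144.350°): 391.8 NM
Bravo (lat 2.100°, lon -146.215°): 298.2 NM
Charlie (lat 7.374°, lon -142.422°): 110.6 NM

Alpha, Delta, Bravo, Charlie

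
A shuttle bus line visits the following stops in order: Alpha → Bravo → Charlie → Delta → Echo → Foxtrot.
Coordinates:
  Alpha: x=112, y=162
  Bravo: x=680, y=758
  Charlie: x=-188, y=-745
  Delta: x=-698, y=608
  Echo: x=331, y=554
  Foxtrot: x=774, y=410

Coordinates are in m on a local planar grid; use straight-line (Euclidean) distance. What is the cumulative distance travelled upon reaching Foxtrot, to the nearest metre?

5501 m

Leg distances:
Alpha→Bravo: 823.3 m  (cumulative 823.3 m)
Bravo→Charlie: 1735.6 m  (cumulative 2558.9 m)
Charlie→Delta: 1445.9 m  (cumulative 4004.9 m)
Delta→Echo: 1030.4 m  (cumulative 5035.3 m)
Echo→Foxtrot: 465.8 m  (cumulative 5501.1 m)
Cumulative distance at Foxtrot ≈ 5501 m.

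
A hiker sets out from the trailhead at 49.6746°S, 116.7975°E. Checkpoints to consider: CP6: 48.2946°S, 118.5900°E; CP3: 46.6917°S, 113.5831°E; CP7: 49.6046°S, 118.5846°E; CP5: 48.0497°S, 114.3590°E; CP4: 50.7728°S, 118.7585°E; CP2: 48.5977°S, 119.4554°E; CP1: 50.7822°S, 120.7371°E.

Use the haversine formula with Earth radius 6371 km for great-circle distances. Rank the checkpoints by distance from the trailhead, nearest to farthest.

Distance from the trailhead at 49.6746°S, 116.7975°E to each:
CP7 49.6046°S, 118.5846°E: 128.9 km
CP4 50.7728°S, 118.7585°E: 185.4 km
CP6 48.2946°S, 118.5900°E: 201.6 km
CP2 48.5977°S, 119.4554°E: 227.4 km
CP5 48.0497°S, 114.3590°E: 253.9 km
CP1 50.7822°S, 120.7371°E: 306.1 km
CP3 46.6917°S, 113.5831°E: 408.3 km

CP7, CP4, CP6, CP2, CP5, CP1, CP3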